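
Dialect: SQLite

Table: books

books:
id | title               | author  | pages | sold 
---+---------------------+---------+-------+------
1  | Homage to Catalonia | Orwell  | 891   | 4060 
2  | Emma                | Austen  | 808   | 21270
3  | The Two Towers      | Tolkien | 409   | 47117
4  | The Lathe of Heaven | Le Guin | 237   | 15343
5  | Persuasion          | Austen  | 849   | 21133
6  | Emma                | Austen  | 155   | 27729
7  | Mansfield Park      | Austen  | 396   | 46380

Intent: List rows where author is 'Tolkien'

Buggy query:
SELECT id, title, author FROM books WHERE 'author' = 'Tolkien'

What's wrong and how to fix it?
Bug: Single quotes denote string literals in SQL; the column name is being compared as a constant string

Fix: Remove the quotes around the column name (or use double quotes for an identifier)

Corrected query:
SELECT id, title, author FROM books WHERE author = 'Tolkien'

Result:
id | title          | author 
---+----------------+--------
3  | The Two Towers | Tolkien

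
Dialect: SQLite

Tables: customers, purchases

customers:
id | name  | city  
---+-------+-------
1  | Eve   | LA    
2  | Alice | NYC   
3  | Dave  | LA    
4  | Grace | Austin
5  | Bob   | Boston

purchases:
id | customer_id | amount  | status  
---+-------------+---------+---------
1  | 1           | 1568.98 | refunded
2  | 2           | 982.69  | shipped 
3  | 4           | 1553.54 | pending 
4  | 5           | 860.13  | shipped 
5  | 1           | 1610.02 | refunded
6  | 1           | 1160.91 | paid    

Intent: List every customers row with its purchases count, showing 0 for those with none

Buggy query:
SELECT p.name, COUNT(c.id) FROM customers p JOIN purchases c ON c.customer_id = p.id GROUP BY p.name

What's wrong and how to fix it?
Bug: INNER JOIN drops customers rows that have no matching purchases rows

Fix: Use LEFT JOIN so parents without children still appear (COUNT(c.id) gives 0)

Corrected query:
SELECT p.name, COUNT(c.id) FROM customers p LEFT JOIN purchases c ON c.customer_id = p.id GROUP BY p.name

Result:
name  | COUNT(c.id)
------+------------
Alice | 1          
Bob   | 1          
Dave  | 0          
Eve   | 3          
Grace | 1          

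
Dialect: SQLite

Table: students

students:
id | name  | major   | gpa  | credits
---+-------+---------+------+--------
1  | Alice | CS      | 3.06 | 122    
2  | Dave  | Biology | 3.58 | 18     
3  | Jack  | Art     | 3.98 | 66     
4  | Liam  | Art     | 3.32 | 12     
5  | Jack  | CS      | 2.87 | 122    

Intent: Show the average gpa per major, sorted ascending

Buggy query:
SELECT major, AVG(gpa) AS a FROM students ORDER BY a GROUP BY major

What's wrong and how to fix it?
Bug: GROUP BY must precede ORDER BY

Fix: Move ORDER BY to the end, after GROUP BY

Corrected query:
SELECT major, AVG(gpa) AS a FROM students GROUP BY major ORDER BY a

Result:
major   | a    
--------+------
CS      | 2.965
Biology | 3.58 
Art     | 3.65 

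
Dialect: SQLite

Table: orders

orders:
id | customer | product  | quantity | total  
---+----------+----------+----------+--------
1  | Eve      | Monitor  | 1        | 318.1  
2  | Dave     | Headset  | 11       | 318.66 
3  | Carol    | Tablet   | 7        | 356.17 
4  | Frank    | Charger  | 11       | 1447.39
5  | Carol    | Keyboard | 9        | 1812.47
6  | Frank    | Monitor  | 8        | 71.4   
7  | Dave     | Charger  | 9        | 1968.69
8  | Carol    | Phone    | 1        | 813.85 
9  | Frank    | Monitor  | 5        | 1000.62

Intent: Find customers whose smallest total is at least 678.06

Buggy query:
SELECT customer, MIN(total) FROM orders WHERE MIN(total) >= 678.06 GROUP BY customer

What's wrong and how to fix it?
Bug: Aggregates like MIN are computed per group after WHERE runs

Fix: Use HAVING for the per-group MIN condition

Corrected query:
SELECT customer, MIN(total) FROM orders GROUP BY customer HAVING MIN(total) >= 678.06

Result:
(no rows)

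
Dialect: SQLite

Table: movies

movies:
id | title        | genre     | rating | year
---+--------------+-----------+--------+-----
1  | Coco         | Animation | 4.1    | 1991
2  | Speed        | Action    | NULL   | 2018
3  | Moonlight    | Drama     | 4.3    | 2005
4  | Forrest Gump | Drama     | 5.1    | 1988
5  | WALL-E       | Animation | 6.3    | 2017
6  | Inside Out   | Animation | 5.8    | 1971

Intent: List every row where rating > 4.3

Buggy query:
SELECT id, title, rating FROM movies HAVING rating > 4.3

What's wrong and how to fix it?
Bug: HAVING filters the output of aggregation, but this query has no GROUP BY and no aggregate functions, so SQLite rejects it (HAVING clause on a non-aggregate query); the condition here is per row

Fix: Replace HAVING with WHERE since the condition applies to individual rows

Corrected query:
SELECT id, title, rating FROM movies WHERE rating > 4.3

Result:
id | title        | rating
---+--------------+-------
4  | Forrest Gump | 5.1   
5  | WALL-E       | 6.3   
6  | Inside Out   | 5.8   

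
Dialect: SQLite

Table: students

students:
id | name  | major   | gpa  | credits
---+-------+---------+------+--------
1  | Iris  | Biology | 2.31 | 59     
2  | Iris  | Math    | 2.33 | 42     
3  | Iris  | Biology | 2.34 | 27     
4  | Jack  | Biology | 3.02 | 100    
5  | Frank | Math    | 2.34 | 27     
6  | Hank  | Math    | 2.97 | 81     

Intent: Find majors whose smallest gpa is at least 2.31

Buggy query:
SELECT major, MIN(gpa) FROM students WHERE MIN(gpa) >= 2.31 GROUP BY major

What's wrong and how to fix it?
Bug: MIN() in WHERE is a misuse of aggregate

Fix: Replace WHERE with HAVING after the GROUP BY

Corrected query:
SELECT major, MIN(gpa) FROM students GROUP BY major HAVING MIN(gpa) >= 2.31

Result:
major   | MIN(gpa)
--------+---------
Biology | 2.31    
Math    | 2.33    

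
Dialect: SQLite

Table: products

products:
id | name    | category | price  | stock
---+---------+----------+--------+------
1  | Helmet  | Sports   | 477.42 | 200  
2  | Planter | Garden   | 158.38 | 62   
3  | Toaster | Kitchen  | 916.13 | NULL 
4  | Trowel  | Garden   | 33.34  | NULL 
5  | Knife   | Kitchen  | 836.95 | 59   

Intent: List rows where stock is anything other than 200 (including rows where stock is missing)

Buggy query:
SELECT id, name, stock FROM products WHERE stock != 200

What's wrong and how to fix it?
Bug: Inequality against NULL is unknown, not true; rows with NULL are dropped

Fix: Handle NULL separately with IS NULL alongside the inequality

Corrected query:
SELECT id, name, stock FROM products WHERE stock != 200 OR stock IS NULL

Result:
id | name    | stock
---+---------+------
2  | Planter | 62   
3  | Toaster | NULL 
4  | Trowel  | NULL 
5  | Knife   | 59   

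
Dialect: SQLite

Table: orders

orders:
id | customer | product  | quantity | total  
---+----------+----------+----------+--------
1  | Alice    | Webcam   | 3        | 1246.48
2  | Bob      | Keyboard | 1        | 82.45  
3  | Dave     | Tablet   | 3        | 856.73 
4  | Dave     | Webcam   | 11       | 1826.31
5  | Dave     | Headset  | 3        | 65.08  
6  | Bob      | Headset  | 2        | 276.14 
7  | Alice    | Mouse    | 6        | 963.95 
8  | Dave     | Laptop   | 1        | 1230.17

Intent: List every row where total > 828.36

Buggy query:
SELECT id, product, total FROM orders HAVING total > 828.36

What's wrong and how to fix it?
Bug: HAVING filters the output of aggregation, but this query has no GROUP BY and no aggregate functions, so SQLite rejects it (HAVING clause on a non-aggregate query); the condition here is per row

Fix: Use WHERE for row-level filtering

Corrected query:
SELECT id, product, total FROM orders WHERE total > 828.36

Result:
id | product | total  
---+---------+--------
1  | Webcam  | 1246.48
3  | Tablet  | 856.73 
4  | Webcam  | 1826.31
7  | Mouse   | 963.95 
8  | Laptop  | 1230.17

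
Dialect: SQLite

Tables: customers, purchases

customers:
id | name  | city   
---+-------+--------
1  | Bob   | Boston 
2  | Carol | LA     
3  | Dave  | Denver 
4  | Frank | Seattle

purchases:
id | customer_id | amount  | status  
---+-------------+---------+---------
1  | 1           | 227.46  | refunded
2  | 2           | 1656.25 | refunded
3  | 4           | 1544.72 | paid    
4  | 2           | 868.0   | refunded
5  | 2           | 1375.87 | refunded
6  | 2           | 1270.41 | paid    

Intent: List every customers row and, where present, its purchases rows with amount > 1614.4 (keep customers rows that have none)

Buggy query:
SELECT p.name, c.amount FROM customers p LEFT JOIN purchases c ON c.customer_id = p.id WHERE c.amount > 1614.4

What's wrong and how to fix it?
Bug: Filtering c.amount in WHERE discards the NULL rows produced by LEFT JOIN, turning it into an inner join

Fix: Put 'c.amount > 1614.4' in the JOIN's ON clause instead of WHERE

Corrected query:
SELECT p.name, c.amount FROM customers p LEFT JOIN purchases c ON c.customer_id = p.id AND c.amount > 1614.4

Result:
name  | amount 
------+--------
Bob   | NULL   
Carol | 1656.25
Dave  | NULL   
Frank | NULL   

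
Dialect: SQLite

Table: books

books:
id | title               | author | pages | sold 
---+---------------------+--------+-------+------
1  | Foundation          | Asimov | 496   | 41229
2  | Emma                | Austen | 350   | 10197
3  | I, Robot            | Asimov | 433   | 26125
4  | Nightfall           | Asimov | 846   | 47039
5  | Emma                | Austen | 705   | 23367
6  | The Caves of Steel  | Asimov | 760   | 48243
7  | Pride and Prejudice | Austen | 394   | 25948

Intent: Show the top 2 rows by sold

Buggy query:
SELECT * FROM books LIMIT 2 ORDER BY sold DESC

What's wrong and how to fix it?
Bug: ORDER BY cannot follow LIMIT; LIMIT is the final clause

Fix: Swap the clauses: ORDER BY first, then LIMIT

Corrected query:
SELECT * FROM books ORDER BY sold DESC LIMIT 2

Result:
id | title              | author | pages | sold 
---+--------------------+--------+-------+------
6  | The Caves of Steel | Asimov | 760   | 48243
4  | Nightfall          | Asimov | 846   | 47039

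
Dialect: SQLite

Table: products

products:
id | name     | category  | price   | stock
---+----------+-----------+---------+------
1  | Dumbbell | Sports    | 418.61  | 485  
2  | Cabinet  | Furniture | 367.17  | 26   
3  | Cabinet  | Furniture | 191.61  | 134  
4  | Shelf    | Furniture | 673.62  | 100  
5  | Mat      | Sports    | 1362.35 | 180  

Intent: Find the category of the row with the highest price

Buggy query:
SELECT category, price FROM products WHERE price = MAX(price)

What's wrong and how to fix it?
Bug: MAX(price) is an aggregate and cannot be used directly in WHERE

Fix: Wrap MAX in a scalar subquery so WHERE compares against a single value

Corrected query:
SELECT category, price FROM products WHERE price = (SELECT MAX(price) FROM products)

Result:
category | price  
---------+--------
Sports   | 1362.35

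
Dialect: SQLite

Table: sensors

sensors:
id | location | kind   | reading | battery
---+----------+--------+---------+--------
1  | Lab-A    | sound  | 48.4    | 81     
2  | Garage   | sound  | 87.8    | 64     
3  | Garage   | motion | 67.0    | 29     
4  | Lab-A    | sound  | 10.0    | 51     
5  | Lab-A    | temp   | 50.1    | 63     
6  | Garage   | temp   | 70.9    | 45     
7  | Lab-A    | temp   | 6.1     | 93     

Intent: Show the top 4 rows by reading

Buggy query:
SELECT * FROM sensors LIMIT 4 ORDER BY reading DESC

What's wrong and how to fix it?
Bug: LIMIT must come after ORDER BY

Fix: Swap the clauses: ORDER BY first, then LIMIT

Corrected query:
SELECT * FROM sensors ORDER BY reading DESC LIMIT 4

Result:
id | location | kind   | reading | battery
---+----------+--------+---------+--------
2  | Garage   | sound  | 87.8    | 64     
6  | Garage   | temp   | 70.9    | 45     
3  | Garage   | motion | 67      | 29     
5  | Lab-A    | temp   | 50.1    | 63     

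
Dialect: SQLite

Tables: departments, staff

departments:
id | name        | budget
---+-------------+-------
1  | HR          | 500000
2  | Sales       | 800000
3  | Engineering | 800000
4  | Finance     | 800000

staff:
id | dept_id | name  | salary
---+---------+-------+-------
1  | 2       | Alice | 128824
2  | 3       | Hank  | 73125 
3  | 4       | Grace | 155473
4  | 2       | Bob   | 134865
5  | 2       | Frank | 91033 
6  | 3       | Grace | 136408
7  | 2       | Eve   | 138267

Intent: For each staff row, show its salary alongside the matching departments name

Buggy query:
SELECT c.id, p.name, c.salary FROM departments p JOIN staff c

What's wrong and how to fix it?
Bug: Missing join condition: each staff row is matched to all departments rows instead of just its own

Fix: Specify the join condition linking the foreign key to the parent id

Corrected query:
SELECT c.id, p.name, c.salary FROM departments p JOIN staff c ON c.dept_id = p.id

Result:
id | name        | salary
---+-------------+-------
1  | Sales       | 128824
2  | Engineering | 73125 
3  | Finance     | 155473
4  | Sales       | 134865
5  | Sales       | 91033 
6  | Engineering | 136408
7  | Sales       | 138267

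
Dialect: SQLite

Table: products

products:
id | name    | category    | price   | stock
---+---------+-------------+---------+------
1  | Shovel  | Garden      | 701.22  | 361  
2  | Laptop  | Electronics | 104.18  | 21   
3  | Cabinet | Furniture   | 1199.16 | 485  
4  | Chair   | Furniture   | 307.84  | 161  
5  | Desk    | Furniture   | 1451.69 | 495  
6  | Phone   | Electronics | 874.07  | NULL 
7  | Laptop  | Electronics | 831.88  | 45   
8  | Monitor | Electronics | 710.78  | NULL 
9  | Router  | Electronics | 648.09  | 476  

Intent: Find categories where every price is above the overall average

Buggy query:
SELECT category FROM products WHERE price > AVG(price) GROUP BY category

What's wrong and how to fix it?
Bug: WHERE evaluates per row before aggregation, so AVG() is unavailable

Fix: Use a subquery for AVG and a HAVING MIN(...) filter so the condition holds for every row in the group

Corrected query:
SELECT category FROM products GROUP BY category HAVING MIN(price) > (SELECT AVG(price) FROM products)

Result:
(no rows)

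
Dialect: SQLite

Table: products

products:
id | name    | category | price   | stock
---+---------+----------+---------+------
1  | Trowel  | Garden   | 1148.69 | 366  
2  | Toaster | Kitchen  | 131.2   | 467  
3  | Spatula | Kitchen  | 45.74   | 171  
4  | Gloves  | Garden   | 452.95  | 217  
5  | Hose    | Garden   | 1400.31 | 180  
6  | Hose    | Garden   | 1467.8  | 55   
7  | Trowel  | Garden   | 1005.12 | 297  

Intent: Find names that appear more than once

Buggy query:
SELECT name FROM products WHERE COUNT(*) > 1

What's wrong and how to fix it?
Bug: WHERE can't reference COUNT(*); aggregates are computed after WHERE

Fix: GROUP BY name, then filter groups with HAVING COUNT(*) > 1

Corrected query:
SELECT name FROM products GROUP BY name HAVING COUNT(*) > 1

Result:
name  
------
Hose  
Trowel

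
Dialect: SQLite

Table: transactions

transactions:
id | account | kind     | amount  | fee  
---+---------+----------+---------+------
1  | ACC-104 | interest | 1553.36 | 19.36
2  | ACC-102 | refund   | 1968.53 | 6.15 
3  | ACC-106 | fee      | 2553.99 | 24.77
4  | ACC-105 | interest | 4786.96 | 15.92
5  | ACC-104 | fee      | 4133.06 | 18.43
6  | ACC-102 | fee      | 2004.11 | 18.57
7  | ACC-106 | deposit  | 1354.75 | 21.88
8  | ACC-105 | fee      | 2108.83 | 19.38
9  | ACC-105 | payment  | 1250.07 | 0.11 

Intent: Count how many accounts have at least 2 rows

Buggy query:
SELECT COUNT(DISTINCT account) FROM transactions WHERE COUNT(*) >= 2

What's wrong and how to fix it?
Bug: WHERE filters individual rows, not groups, so a group-level COUNT is invalid there

Fix: Use a subquery that GROUPs and filters with HAVING, then count its rows

Corrected query:
SELECT COUNT(*) FROM (SELECT account FROM transactions GROUP BY account HAVING COUNT(*) >= 2)

Result:
COUNT(*)
--------
4       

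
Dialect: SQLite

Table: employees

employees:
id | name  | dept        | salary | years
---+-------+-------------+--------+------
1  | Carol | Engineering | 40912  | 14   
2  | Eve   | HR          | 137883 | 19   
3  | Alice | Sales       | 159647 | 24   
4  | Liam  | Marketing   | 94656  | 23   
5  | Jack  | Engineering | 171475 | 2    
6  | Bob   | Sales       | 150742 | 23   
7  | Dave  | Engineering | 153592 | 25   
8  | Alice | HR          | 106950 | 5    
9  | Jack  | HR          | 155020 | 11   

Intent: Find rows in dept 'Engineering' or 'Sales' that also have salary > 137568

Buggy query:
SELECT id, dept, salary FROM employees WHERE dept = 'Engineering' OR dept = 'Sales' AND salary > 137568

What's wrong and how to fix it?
Bug: Without parentheses, AND is evaluated before OR, so the salary filter only applies to the 'Sales' branch

Fix: Group the OR with parentheses (or use IN), then AND the threshold

Corrected query:
SELECT id, dept, salary FROM employees WHERE (dept = 'Engineering' OR dept = 'Sales') AND salary > 137568

Result:
id | dept        | salary
---+-------------+-------
3  | Sales       | 159647
5  | Engineering | 171475
6  | Sales       | 150742
7  | Engineering | 153592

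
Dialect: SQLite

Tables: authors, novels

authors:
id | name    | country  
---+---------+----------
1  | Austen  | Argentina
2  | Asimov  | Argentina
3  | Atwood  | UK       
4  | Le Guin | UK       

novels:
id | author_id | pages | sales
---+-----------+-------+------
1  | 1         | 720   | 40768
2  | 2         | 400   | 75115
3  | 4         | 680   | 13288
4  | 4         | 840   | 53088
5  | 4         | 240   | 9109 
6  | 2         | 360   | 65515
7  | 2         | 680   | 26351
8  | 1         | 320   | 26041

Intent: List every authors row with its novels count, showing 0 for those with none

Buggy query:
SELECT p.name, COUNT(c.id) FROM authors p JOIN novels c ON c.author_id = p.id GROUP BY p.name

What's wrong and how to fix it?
Bug: INNER JOIN drops authors rows that have no matching novels rows

Fix: Use LEFT JOIN so parents without children still appear (COUNT(c.id) gives 0)

Corrected query:
SELECT p.name, COUNT(c.id) FROM authors p LEFT JOIN novels c ON c.author_id = p.id GROUP BY p.name

Result:
name    | COUNT(c.id)
--------+------------
Asimov  | 3          
Atwood  | 0          
Austen  | 2          
Le Guin | 3          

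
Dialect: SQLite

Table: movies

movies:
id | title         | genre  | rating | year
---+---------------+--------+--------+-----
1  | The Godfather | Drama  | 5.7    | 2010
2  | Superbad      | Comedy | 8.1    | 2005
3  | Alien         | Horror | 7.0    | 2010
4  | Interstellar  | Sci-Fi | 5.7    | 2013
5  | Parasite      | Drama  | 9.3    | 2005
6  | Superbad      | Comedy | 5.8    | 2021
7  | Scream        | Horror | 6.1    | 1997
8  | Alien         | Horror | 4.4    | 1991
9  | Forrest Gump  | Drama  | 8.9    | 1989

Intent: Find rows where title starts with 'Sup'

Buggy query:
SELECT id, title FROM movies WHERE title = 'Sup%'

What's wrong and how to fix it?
Bug: Wildcards only work with LIKE; '=' treats '%' as a literal character

Fix: Use LIKE for wildcard pattern matching

Corrected query:
SELECT id, title FROM movies WHERE title LIKE 'Sup%'

Result:
id | title   
---+---------
2  | Superbad
6  | Superbad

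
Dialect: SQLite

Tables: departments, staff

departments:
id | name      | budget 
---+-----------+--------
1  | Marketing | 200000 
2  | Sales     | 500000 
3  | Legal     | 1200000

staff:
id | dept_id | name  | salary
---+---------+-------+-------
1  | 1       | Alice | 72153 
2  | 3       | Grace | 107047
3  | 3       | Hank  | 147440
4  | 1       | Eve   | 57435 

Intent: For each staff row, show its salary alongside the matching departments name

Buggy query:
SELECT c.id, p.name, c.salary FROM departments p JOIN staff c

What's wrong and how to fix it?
Bug: JOIN with no ON clause produces a cartesian product; every staff row pairs with every departments row

Fix: Add ON c.dept_id = p.id to the JOIN

Corrected query:
SELECT c.id, p.name, c.salary FROM departments p JOIN staff c ON c.dept_id = p.id

Result:
id | name      | salary
---+-----------+-------
1  | Marketing | 72153 
2  | Legal     | 107047
3  | Legal     | 147440
4  | Marketing | 57435 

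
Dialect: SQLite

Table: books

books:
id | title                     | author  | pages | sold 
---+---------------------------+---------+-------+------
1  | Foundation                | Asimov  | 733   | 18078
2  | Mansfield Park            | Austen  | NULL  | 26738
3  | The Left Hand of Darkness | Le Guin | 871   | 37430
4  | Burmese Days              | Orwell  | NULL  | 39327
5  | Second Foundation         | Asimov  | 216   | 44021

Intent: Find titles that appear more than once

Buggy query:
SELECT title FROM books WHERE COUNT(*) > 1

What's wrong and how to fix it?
Bug: COUNT(*) is an aggregate and cannot be used in WHERE

Fix: GROUP BY title, then filter groups with HAVING COUNT(*) > 1

Corrected query:
SELECT title FROM books GROUP BY title HAVING COUNT(*) > 1

Result:
(no rows)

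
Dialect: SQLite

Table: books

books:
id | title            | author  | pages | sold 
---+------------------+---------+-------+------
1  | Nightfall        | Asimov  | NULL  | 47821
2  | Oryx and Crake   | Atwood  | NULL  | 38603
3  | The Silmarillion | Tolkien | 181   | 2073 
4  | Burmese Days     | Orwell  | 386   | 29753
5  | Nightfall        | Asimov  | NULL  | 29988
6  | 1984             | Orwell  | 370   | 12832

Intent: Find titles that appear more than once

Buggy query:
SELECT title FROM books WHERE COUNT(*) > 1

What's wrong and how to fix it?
Bug: WHERE can't reference COUNT(*); aggregates are computed after WHERE

Fix: Group first, then use HAVING for the count condition

Corrected query:
SELECT title FROM books GROUP BY title HAVING COUNT(*) > 1

Result:
title    
---------
Nightfall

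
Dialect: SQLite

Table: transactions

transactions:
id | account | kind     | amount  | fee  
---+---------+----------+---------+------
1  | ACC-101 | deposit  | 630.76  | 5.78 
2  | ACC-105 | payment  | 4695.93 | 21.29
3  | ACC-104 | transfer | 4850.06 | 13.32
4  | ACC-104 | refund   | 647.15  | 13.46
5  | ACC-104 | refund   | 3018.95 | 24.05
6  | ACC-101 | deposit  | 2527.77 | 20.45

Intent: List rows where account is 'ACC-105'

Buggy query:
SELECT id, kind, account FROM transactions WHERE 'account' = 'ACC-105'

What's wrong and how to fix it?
Bug: 'account' in single quotes is a string literal, not the column; the comparison is literal-vs-literal and never true

Fix: Remove the quotes around the column name (or use double quotes for an identifier)

Corrected query:
SELECT id, kind, account FROM transactions WHERE account = 'ACC-105'

Result:
id | kind    | account
---+---------+--------
2  | payment | ACC-105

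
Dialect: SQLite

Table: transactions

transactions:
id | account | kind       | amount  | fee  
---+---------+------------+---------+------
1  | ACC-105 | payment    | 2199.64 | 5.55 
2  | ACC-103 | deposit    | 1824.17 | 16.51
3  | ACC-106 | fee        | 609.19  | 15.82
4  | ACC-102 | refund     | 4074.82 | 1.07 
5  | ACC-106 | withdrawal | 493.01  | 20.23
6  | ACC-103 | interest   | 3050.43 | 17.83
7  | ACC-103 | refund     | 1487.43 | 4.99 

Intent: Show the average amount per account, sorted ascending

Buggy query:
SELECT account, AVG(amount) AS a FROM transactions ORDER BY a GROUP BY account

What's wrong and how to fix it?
Bug: GROUP BY must precede ORDER BY

Fix: Reorder: SELECT … FROM … GROUP BY … ORDER BY …

Corrected query:
SELECT account, AVG(amount) AS a FROM transactions GROUP BY account ORDER BY a

Result:
account | a          
--------+------------
ACC-106 | 551.1      
ACC-103 | 2120.676667
ACC-105 | 2199.64    
ACC-102 | 4074.82    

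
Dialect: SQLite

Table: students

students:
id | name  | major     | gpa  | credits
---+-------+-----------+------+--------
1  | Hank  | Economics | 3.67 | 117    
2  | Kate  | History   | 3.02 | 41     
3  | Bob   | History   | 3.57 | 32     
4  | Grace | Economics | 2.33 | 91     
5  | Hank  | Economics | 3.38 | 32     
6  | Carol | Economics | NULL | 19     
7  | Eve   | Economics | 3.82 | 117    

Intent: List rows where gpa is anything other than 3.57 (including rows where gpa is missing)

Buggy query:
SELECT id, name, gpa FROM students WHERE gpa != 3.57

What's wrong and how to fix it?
Bug: Inequality against NULL is unknown, not true; rows with NULL are dropped

Fix: Handle NULL separately with IS NULL alongside the inequality

Corrected query:
SELECT id, name, gpa FROM students WHERE gpa != 3.57 OR gpa IS NULL

Result:
id | name  | gpa 
---+-------+-----
1  | Hank  | 3.67
2  | Kate  | 3.02
4  | Grace | 2.33
5  | Hank  | 3.38
6  | Carol | NULL
7  | Eve   | 3.82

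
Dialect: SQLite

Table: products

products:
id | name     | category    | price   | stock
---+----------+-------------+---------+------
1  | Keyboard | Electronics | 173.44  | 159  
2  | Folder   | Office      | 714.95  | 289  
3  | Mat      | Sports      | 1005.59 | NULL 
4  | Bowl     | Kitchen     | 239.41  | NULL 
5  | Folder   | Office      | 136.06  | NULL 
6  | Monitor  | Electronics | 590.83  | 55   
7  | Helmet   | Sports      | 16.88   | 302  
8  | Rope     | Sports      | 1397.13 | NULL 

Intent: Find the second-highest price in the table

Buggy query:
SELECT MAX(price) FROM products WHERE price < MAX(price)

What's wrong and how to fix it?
Bug: The inner MAX is an aggregate inside WHERE, which is not allowed

Fix: Compute the overall MAX in a subquery, then take MAX of rows below it

Corrected query:
SELECT MAX(price) FROM products WHERE price < (SELECT MAX(price) FROM products)

Result:
MAX(price)
----------
1005.59   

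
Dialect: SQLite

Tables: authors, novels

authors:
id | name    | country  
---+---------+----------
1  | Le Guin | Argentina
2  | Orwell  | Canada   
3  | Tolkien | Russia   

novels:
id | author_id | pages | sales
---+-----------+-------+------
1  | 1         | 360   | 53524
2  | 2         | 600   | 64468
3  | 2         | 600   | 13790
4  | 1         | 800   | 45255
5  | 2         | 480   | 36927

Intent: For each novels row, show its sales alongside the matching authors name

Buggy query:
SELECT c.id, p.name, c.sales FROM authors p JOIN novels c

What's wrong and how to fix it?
Bug: Missing join condition: each novels row is matched to all authors rows instead of just its own

Fix: Specify the join condition linking the foreign key to the parent id

Corrected query:
SELECT c.id, p.name, c.sales FROM authors p JOIN novels c ON c.author_id = p.id

Result:
id | name    | sales
---+---------+------
1  | Le Guin | 53524
2  | Orwell  | 64468
3  | Orwell  | 13790
4  | Le Guin | 45255
5  | Orwell  | 36927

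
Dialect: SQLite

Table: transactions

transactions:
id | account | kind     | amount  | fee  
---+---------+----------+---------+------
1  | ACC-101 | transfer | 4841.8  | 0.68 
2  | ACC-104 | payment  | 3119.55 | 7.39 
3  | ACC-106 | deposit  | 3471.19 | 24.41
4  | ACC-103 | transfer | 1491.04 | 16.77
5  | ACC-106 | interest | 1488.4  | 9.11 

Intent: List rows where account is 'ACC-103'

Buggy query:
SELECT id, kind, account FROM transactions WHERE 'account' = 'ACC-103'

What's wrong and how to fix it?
Bug: Single quotes denote string literals in SQL; the column name is being compared as a constant string

Fix: Reference the column as account without single quotes

Corrected query:
SELECT id, kind, account FROM transactions WHERE account = 'ACC-103'

Result:
id | kind     | account
---+----------+--------
4  | transfer | ACC-103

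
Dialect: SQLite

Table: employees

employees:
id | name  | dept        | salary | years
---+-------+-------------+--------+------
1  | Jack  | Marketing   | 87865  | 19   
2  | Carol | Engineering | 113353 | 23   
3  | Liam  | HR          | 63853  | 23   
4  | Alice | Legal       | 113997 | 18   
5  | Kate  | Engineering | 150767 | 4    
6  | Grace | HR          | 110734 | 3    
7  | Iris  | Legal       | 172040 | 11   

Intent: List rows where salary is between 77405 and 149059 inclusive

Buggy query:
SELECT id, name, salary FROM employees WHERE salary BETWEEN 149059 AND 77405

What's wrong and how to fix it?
Bug: The bounds are reversed; BETWEEN a AND b requires a <= b to match anything

Fix: Swap the bounds so the smaller value comes first

Corrected query:
SELECT id, name, salary FROM employees WHERE salary BETWEEN 77405 AND 149059

Result:
id | name  | salary
---+-------+-------
1  | Jack  | 87865 
2  | Carol | 113353
4  | Alice | 113997
6  | Grace | 110734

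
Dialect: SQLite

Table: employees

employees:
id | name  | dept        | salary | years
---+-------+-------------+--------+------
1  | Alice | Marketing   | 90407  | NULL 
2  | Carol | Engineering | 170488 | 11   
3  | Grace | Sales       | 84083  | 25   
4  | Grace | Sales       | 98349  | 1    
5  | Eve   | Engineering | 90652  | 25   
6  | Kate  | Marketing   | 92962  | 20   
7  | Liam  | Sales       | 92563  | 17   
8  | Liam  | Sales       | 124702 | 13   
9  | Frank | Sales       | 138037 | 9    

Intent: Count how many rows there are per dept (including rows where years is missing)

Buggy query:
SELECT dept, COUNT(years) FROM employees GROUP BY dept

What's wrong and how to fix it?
Bug: COUNT(column) counts non-NULL values only; rows with NULL years aren't counted

Fix: Use COUNT(*) to count all rows regardless of NULL

Corrected query:
SELECT dept, COUNT(*) FROM employees GROUP BY dept

Result:
dept        | COUNT(*)
------------+---------
Engineering | 2       
Marketing   | 2       
Sales       | 5       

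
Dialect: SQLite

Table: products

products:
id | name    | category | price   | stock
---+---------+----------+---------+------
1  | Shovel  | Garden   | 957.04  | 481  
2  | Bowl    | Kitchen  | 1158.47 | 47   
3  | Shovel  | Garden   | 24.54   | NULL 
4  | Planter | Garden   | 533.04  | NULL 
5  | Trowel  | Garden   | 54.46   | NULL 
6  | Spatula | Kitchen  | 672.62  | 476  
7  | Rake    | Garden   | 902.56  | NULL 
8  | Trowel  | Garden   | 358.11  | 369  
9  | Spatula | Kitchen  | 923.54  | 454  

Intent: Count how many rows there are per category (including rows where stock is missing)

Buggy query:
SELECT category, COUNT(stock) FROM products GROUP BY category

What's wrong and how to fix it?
Bug: COUNT(column) counts non-NULL values only; rows with NULL stock aren't counted

Fix: Use COUNT(*) to count all rows regardless of NULL

Corrected query:
SELECT category, COUNT(*) FROM products GROUP BY category

Result:
category | COUNT(*)
---------+---------
Garden   | 6       
Kitchen  | 3       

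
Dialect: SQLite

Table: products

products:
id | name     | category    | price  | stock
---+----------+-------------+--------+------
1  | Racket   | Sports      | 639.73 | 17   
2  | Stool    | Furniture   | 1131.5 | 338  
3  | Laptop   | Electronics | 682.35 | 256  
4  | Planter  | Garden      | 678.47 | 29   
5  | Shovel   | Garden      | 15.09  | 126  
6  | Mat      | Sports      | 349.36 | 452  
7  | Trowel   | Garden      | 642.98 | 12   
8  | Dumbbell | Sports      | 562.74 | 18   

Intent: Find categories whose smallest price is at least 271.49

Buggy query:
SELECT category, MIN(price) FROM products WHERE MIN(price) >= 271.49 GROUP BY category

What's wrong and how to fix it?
Bug: Aggregates like MIN are computed per group after WHERE runs

Fix: Replace WHERE with HAVING after the GROUP BY

Corrected query:
SELECT category, MIN(price) FROM products GROUP BY category HAVING MIN(price) >= 271.49

Result:
category    | MIN(price)
------------+-----------
Electronics | 682.35    
Furniture   | 1131.5    
Sports      | 349.36    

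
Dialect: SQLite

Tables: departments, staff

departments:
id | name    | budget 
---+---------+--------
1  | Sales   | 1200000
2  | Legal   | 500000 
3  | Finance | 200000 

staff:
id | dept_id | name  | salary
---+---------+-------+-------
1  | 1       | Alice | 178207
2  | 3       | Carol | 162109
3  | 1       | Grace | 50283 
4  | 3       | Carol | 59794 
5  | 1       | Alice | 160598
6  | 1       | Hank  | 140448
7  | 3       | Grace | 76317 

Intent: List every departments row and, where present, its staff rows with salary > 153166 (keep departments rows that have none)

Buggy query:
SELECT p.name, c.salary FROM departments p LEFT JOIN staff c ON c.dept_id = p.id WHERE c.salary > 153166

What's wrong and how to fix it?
Bug: Filtering c.salary in WHERE discards the NULL rows produced by LEFT JOIN, turning it into an inner join

Fix: Move the right-table condition into the ON clause so unmatched parents are kept

Corrected query:
SELECT p.name, c.salary FROM departments p LEFT JOIN staff c ON c.dept_id = p.id AND c.salary > 153166

Result:
name    | salary
--------+-------
Sales   | 160598
Sales   | 178207
Legal   | NULL  
Finance | 162109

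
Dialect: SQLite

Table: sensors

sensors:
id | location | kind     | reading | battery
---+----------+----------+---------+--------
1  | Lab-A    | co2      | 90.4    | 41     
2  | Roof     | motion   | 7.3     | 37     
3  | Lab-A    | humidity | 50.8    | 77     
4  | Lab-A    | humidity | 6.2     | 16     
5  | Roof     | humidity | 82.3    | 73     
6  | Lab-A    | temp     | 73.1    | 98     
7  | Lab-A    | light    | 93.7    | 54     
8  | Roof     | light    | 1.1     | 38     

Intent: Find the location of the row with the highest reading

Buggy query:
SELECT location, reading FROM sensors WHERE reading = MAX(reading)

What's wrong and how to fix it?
Bug: MAX(reading) is an aggregate and cannot be used directly in WHERE

Fix: Wrap MAX in a scalar subquery so WHERE compares against a single value

Corrected query:
SELECT location, reading FROM sensors WHERE reading = (SELECT MAX(reading) FROM sensors)

Result:
location | reading
---------+--------
Lab-A    | 93.7   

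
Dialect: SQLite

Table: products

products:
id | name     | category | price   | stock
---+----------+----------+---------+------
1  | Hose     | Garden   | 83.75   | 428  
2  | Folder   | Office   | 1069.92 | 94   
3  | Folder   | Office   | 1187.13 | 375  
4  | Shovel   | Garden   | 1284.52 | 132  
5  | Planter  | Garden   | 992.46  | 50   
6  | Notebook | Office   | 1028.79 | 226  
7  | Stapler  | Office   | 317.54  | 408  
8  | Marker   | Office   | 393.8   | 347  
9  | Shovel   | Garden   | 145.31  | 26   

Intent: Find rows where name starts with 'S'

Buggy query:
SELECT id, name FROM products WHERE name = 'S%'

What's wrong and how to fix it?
Bug: Wildcards only work with LIKE; '=' treats '%' as a literal character

Fix: Use LIKE for wildcard pattern matching

Corrected query:
SELECT id, name FROM products WHERE name LIKE 'S%'

Result:
id | name   
---+--------
4  | Shovel 
7  | Stapler
9  | Shovel 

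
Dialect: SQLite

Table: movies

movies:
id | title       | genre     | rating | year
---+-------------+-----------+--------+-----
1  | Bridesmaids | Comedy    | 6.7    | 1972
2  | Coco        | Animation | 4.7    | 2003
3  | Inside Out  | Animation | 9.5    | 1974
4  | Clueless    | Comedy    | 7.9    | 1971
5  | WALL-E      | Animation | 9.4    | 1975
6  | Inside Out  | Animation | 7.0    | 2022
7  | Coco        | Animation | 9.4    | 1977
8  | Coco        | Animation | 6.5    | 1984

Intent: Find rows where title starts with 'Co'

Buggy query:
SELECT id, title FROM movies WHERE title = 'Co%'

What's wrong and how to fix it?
Bug: Wildcards only work with LIKE; '=' treats '%' as a literal character

Fix: Use LIKE for wildcard pattern matching

Corrected query:
SELECT id, title FROM movies WHERE title LIKE 'Co%'

Result:
id | title
---+------
2  | Coco 
7  | Coco 
8  | Coco 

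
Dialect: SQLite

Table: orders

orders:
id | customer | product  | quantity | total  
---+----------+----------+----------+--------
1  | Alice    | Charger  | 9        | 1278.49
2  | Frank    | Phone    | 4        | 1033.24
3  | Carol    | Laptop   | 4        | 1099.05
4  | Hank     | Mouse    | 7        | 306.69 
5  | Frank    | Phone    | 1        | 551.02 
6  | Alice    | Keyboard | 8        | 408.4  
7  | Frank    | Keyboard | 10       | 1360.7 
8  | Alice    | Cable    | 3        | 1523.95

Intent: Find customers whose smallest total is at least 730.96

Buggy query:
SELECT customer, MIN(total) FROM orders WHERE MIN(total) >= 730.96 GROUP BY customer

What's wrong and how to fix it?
Bug: Aggregates like MIN are computed per group after WHERE runs

Fix: Replace WHERE with HAVING after the GROUP BY

Corrected query:
SELECT customer, MIN(total) FROM orders GROUP BY customer HAVING MIN(total) >= 730.96

Result:
customer | MIN(total)
---------+-----------
Carol    | 1099.05   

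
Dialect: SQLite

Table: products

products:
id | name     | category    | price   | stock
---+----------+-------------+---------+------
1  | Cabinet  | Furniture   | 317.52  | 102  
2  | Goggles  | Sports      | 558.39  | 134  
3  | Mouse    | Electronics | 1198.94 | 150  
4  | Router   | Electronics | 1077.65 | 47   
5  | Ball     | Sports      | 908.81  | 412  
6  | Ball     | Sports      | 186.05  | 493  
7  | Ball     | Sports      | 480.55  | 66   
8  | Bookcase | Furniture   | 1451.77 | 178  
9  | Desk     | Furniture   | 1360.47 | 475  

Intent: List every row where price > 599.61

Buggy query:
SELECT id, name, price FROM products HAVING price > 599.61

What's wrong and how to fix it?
Bug: This is a non-aggregate query (no GROUP BY, no aggregates), so in SQLite the HAVING clause is invalid here; a row-level condition belongs in WHERE

Fix: Replace HAVING with WHERE since the condition applies to individual rows

Corrected query:
SELECT id, name, price FROM products WHERE price > 599.61

Result:
id | name     | price  
---+----------+--------
3  | Mouse    | 1198.94
4  | Router   | 1077.65
5  | Ball     | 908.81 
8  | Bookcase | 1451.77
9  | Desk     | 1360.47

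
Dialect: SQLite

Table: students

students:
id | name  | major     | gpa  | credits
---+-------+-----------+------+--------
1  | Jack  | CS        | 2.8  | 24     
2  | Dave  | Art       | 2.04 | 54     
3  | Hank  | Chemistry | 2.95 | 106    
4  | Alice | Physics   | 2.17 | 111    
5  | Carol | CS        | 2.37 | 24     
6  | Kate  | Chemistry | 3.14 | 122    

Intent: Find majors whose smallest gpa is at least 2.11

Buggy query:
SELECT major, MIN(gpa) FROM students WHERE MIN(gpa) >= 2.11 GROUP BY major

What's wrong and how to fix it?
Bug: Aggregates like MIN are computed per group after WHERE runs

Fix: Use HAVING for the per-group MIN condition

Corrected query:
SELECT major, MIN(gpa) FROM students GROUP BY major HAVING MIN(gpa) >= 2.11

Result:
major     | MIN(gpa)
----------+---------
CS        | 2.37    
Chemistry | 2.95    
Physics   | 2.17    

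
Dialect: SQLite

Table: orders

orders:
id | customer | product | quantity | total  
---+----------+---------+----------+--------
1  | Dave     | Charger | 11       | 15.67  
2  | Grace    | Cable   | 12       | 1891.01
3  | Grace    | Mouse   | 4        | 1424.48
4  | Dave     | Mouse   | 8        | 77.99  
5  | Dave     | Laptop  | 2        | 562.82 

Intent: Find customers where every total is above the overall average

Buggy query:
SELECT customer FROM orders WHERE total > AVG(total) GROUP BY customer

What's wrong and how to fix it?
Bug: AVG() is an aggregate; it can't sit directly in WHERE

Fix: Use a subquery for AVG and a HAVING MIN(...) filter so the condition holds for every row in the group

Corrected query:
SELECT customer FROM orders GROUP BY customer HAVING MIN(total) > (SELECT AVG(total) FROM orders)

Result:
customer
--------
Grace   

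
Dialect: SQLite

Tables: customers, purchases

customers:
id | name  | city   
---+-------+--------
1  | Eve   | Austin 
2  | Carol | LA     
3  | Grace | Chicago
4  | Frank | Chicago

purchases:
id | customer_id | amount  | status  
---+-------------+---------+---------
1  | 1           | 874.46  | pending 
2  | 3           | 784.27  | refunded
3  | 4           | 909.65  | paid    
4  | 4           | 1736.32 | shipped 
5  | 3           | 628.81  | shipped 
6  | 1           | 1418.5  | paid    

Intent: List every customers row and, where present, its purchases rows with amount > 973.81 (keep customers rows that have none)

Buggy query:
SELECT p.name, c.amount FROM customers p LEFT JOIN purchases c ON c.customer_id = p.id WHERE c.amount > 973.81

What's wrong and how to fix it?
Bug: Filtering c.amount in WHERE discards the NULL rows produced by LEFT JOIN, turning it into an inner join

Fix: Put 'c.amount > 973.81' in the JOIN's ON clause instead of WHERE

Corrected query:
SELECT p.name, c.amount FROM customers p LEFT JOIN purchases c ON c.customer_id = p.id AND c.amount > 973.81

Result:
name  | amount 
------+--------
Eve   | 1418.5 
Carol | NULL   
Grace | NULL   
Frank | 1736.32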